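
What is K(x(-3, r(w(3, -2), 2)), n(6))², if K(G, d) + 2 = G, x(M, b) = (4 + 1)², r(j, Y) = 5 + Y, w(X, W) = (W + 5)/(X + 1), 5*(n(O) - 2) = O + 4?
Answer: 529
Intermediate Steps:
n(O) = 14/5 + O/5 (n(O) = 2 + (O + 4)/5 = 2 + (4 + O)/5 = 2 + (⅘ + O/5) = 14/5 + O/5)
w(X, W) = (5 + W)/(1 + X)
x(M, b) = 25 (x(M, b) = 5² = 25)
K(G, d) = -2 + G
K(x(-3, r(w(3, -2), 2)), n(6))² = (-2 + 25)² = 23² = 529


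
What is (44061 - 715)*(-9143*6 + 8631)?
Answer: -2003755542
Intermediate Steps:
(44061 - 715)*(-9143*6 + 8631) = 43346*(-54858 + 8631) = 43346*(-46227) = -2003755542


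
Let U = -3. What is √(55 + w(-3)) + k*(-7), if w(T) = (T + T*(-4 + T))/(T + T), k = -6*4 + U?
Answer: 189 + 2*√13 ≈ 196.21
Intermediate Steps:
k = -27 (k = -6*4 - 3 = -24 - 3 = -27)
w(T) = (T + T*(-4 + T))/(2*T) (w(T) = (T + T*(-4 + T))/((2*T)) = (T + T*(-4 + T))*(1/(2*T)) = (T + T*(-4 + T))/(2*T))
√(55 + w(-3)) + k*(-7) = √(55 + (-3/2 + (½)*(-3))) - 27*(-7) = √(55 + (-3/2 - 3/2)) + 189 = √(55 - 3) + 189 = √52 + 189 = 2*√13 + 189 = 189 + 2*√13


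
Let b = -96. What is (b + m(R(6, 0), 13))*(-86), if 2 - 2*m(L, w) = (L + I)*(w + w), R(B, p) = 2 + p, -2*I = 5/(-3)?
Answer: 34013/3 ≈ 11338.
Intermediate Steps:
I = ⅚ (I = -5/(2*(-3)) = -5*(-1)/(2*3) = -½*(-5/3) = ⅚ ≈ 0.83333)
m(L, w) = 1 - w*(⅚ + L) (m(L, w) = 1 - (L + ⅚)*(w + w)/2 = 1 - (⅚ + L)*2*w/2 = 1 - w*(⅚ + L))
(b + m(R(6, 0), 13))*(-86) = (-96 + (1 - ⅚*13 - 1*(2 + 0)*13))*(-86) = (-96 + (1 - 65/6 - 1*2*13))*(-86) = (-96 + (1 - 65/6 - 26))*(-86) = (-96 - 215/6)*(-86) = -791/6*(-86) = 34013/3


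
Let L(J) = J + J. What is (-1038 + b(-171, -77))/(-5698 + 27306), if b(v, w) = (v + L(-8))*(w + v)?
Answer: 22669/10804 ≈ 2.0982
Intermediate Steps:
L(J) = 2*J
b(v, w) = (-16 + v)*(v + w) (b(v, w) = (v + 2*(-8))*(w + v) = (v - 16)*(v + w) = (-16 + v)*(v + w))
(-1038 + b(-171, -77))/(-5698 + 27306) = (-1038 + ((-171)² - 16*(-171) - 16*(-77) - 171*(-77)))/(-5698 + 27306) = (-1038 + (29241 + 2736 + 1232 + 13167))/21608 = (-1038 + 46376)*(1/21608) = 45338*(1/21608) = 22669/10804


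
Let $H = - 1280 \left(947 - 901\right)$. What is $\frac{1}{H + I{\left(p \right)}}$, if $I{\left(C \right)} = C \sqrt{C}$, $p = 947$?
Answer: $- \frac{58880}{2617576277} - \frac{947 \sqrt{947}}{2617576277} \approx -3.3627 \cdot 10^{-5}$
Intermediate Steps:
$H = -58880$ ($H = \left(-1280\right) 46 = -58880$)
$I{\left(C \right)} = C^{\frac{3}{2}}$
$\frac{1}{H + I{\left(p \right)}} = \frac{1}{-58880 + 947^{\frac{3}{2}}} = \frac{1}{-58880 + 947 \sqrt{947}}$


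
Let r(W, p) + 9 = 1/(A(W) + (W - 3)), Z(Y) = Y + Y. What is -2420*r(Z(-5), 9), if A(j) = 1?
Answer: 65945/3 ≈ 21982.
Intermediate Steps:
Z(Y) = 2*Y
r(W, p) = -9 + 1/(-2 + W) (r(W, p) = -9 + 1/(1 + (W - 3)) = -9 + 1/(1 + (-3 + W)) = -9 + 1/(-2 + W))
-2420*r(Z(-5), 9) = -2420*(19 - 18*(-5))/(-2 + 2*(-5)) = -2420*(19 - 9*(-10))/(-2 - 10) = -2420*(19 + 90)/(-12) = -(-605)*109/3 = -2420*(-109/12) = 65945/3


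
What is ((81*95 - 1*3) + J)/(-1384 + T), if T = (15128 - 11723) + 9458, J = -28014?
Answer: -20322/11479 ≈ -1.7704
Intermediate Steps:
T = 12863 (T = 3405 + 9458 = 12863)
((81*95 - 1*3) + J)/(-1384 + T) = ((81*95 - 1*3) - 28014)/(-1384 + 12863) = ((7695 - 3) - 28014)/11479 = (7692 - 28014)*(1/11479) = -20322*1/11479 = -20322/11479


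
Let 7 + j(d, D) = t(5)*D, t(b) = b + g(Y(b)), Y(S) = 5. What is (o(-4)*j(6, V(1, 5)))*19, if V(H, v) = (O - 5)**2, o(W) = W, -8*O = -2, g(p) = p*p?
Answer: -101821/2 ≈ -50911.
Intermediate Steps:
g(p) = p**2
O = 1/4 (O = -1/8*(-2) = 1/4 ≈ 0.25000)
t(b) = 25 + b (t(b) = b + 5**2 = b + 25 = 25 + b)
V(H, v) = 361/16 (V(H, v) = (1/4 - 5)**2 = (-19/4)**2 = 361/16)
j(d, D) = -7 + 30*D (j(d, D) = -7 + (25 + 5)*D = -7 + 30*D)
(o(-4)*j(6, V(1, 5)))*19 = -4*(-7 + 30*(361/16))*19 = -4*(-7 + 5415/8)*19 = -4*5359/8*19 = -5359/2*19 = -101821/2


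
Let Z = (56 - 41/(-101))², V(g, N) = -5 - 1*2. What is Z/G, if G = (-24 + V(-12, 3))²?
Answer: 32455809/9803161 ≈ 3.3107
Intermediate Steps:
V(g, N) = -7 (V(g, N) = -5 - 2 = -7)
Z = 32455809/10201 (Z = (56 - 41*(-1/101))² = (56 + 41/101)² = (5697/101)² = 32455809/10201 ≈ 3181.6)
G = 961 (G = (-24 - 7)² = (-31)² = 961)
Z/G = (32455809/10201)/961 = (32455809/10201)*(1/961) = 32455809/9803161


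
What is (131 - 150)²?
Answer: 361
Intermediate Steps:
(131 - 150)² = (-19)² = 361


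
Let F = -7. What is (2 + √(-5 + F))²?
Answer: -8 + 8*I*√3 ≈ -8.0 + 13.856*I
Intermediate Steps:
(2 + √(-5 + F))² = (2 + √(-5 - 7))² = (2 + √(-12))² = (2 + 2*I*√3)²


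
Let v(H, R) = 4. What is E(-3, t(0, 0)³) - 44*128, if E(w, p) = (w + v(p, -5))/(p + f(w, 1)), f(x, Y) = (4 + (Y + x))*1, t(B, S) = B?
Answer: -11263/2 ≈ -5631.5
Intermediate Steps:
f(x, Y) = 4 + Y + x (f(x, Y) = (4 + Y + x)*1 = 4 + Y + x)
E(w, p) = (4 + w)/(5 + p + w) (E(w, p) = (w + 4)/(p + (4 + 1 + w)) = (4 + w)/(p + (5 + w)) = (4 + w)/(5 + p + w))
E(-3, t(0, 0)³) - 44*128 = (4 - 3)/(5 + 0³ - 3) - 44*128 = 1/(5 + 0 - 3) - 5632 = 1/2 - 5632 = (½)*1 - 5632 = ½ - 5632 = -11263/2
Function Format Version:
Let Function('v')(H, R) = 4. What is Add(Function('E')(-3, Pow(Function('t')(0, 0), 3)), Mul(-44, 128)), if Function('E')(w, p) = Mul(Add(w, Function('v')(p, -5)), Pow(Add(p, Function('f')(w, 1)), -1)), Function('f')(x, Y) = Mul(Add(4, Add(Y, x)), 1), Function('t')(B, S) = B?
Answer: Rational(-11263, 2) ≈ -5631.5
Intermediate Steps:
Function('f')(x, Y) = Add(4, Y, x) (Function('f')(x, Y) = Mul(Add(4, Y, x), 1) = Add(4, Y, x))
Function('E')(w, p) = Mul(Pow(Add(5, p, w), -1), Add(4, w)) (Function('E')(w, p) = Mul(Add(w, 4), Pow(Add(p, Add(4, 1, w)), -1)) = Mul(Add(4, w), Pow(Add(p, Add(5, w)), -1)) = Mul(Add(4, w), Pow(Add(5, p, w), -1)) = Mul(Pow(Add(5, p, w), -1), Add(4, w)))
Add(Function('E')(-3, Pow(Function('t')(0, 0), 3)), Mul(-44, 128)) = Add(Mul(Pow(Add(5, Pow(0, 3), -3), -1), Add(4, -3)), Mul(-44, 128)) = Add(Mul(Pow(Add(5, 0, -3), -1), 1), -5632) = Add(Mul(Pow(2, -1), 1), -5632) = Add(Mul(Rational(1, 2), 1), -5632) = Add(Rational(1, 2), -5632) = Rational(-11263, 2)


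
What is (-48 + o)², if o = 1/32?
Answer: 2356225/1024 ≈ 2301.0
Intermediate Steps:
o = 1/32 ≈ 0.031250
(-48 + o)² = (-48 + 1/32)² = (-1535/32)² = 2356225/1024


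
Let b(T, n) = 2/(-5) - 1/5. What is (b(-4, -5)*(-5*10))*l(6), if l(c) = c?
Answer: 180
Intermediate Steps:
b(T, n) = -3/5 (b(T, n) = 2*(-1/5) - 1*1/5 = -2/5 - 1/5 = -3/5)
(b(-4, -5)*(-5*10))*l(6) = -(-3)*10*6 = -3/5*(-50)*6 = 30*6 = 180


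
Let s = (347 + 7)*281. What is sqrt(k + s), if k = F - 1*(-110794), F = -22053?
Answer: sqrt(188215) ≈ 433.84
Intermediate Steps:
s = 99474 (s = 354*281 = 99474)
k = 88741 (k = -22053 - 1*(-110794) = -22053 + 110794 = 88741)
sqrt(k + s) = sqrt(88741 + 99474) = sqrt(188215)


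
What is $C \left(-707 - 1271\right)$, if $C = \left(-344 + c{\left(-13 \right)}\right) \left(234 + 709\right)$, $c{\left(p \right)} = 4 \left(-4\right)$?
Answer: $671491440$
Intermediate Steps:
$c{\left(p \right)} = -16$
$C = -339480$ ($C = \left(-344 - 16\right) \left(234 + 709\right) = \left(-360\right) 943 = -339480$)
$C \left(-707 - 1271\right) = - 339480 \left(-707 - 1271\right) = \left(-339480\right) \left(-1978\right) = 671491440$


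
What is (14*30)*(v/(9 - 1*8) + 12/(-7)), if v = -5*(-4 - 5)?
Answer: 18180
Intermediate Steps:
v = 45 (v = -5*(-9) = 45)
(14*30)*(v/(9 - 1*8) + 12/(-7)) = (14*30)*(45/(9 - 1*8) + 12/(-7)) = 420*(45/(9 - 8) + 12*(-1/7)) = 420*(45/1 - 12/7) = 420*(45*1 - 12/7) = 420*(45 - 12/7) = 420*(303/7) = 18180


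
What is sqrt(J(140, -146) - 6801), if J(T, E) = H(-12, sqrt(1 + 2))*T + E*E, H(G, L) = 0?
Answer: sqrt(14515) ≈ 120.48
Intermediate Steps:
J(T, E) = E**2 (J(T, E) = 0*T + E*E = 0 + E**2 = E**2)
sqrt(J(140, -146) - 6801) = sqrt((-146)**2 - 6801) = sqrt(21316 - 6801) = sqrt(14515)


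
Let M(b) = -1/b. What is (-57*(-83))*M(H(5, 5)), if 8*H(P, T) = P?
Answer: -37848/5 ≈ -7569.6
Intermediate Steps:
H(P, T) = P/8
(-57*(-83))*M(H(5, 5)) = (-57*(-83))*(-1/((⅛)*5)) = 4731*(-1/5/8) = 4731*(-1*8/5) = 4731*(-8/5) = -37848/5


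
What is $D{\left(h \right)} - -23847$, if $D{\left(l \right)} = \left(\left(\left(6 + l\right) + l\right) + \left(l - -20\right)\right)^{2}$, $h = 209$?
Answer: $450256$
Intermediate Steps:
$D{\left(l \right)} = \left(26 + 3 l\right)^{2}$ ($D{\left(l \right)} = \left(\left(6 + 2 l\right) + \left(l + 20\right)\right)^{2} = \left(\left(6 + 2 l\right) + \left(20 + l\right)\right)^{2} = \left(26 + 3 l\right)^{2}$)
$D{\left(h \right)} - -23847 = \left(26 + 3 \cdot 209\right)^{2} - -23847 = \left(26 + 627\right)^{2} + 23847 = 653^{2} + 23847 = 426409 + 23847 = 450256$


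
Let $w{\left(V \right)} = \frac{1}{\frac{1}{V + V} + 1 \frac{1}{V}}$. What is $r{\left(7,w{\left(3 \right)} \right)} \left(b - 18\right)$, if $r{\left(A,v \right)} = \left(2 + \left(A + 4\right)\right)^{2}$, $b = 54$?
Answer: $6084$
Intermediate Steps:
$w{\left(V \right)} = \frac{2 V}{3}$ ($w{\left(V \right)} = \frac{1}{\frac{1}{2 V} + \frac{1}{V}} = \frac{1}{\frac{3}{2} \frac{1}{V}} = \frac{2 V}{3}$)
$r{\left(A,v \right)} = \left(6 + A\right)^{2}$ ($r{\left(A,v \right)} = \left(2 + \left(4 + A\right)\right)^{2} = \left(6 + A\right)^{2}$)
$r{\left(7,w{\left(3 \right)} \right)} \left(b - 18\right) = \left(6 + 7\right)^{2} \left(54 - 18\right) = 13^{2} \cdot 36 = 169 \cdot 36 = 6084$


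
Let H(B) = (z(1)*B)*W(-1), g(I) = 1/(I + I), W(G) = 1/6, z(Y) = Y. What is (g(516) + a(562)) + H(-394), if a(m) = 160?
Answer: 32451/344 ≈ 94.334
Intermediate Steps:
W(G) = ⅙
g(I) = 1/(2*I)
H(B) = B/6 (H(B) = (1*B)*(⅙) = B*(⅙) = B/6)
(g(516) + a(562)) + H(-394) = ((½)/516 + 160) + (⅙)*(-394) = ((½)*(1/516) + 160) - 197/3 = (1/1032 + 160) - 197/3 = 165121/1032 - 197/3 = 32451/344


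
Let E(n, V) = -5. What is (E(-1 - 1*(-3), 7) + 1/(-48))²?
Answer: 58081/2304 ≈ 25.209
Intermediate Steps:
(E(-1 - 1*(-3), 7) + 1/(-48))² = (-5 + 1/(-48))² = (-5 - 1/48)² = (-241/48)² = 58081/2304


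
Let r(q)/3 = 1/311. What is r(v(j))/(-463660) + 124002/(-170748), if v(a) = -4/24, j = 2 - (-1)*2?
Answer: -496690920799/683932347180 ≈ -0.72623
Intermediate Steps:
j = 4 (j = 2 - 1*(-2) = 2 + 2 = 4)
v(a) = -⅙ (v(a) = -4*1/24 = -⅙)
r(q) = 3/311
r(v(j))/(-463660) + 124002/(-170748) = (3/311)/(-463660) + 124002/(-170748) = (3/311)*(-1/463660) + 124002*(-1/170748) = -3/144198260 - 6889/9486 = -496690920799/683932347180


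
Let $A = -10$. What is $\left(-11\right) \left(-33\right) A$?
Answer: $-3630$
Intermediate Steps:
$\left(-11\right) \left(-33\right) A = \left(-11\right) \left(-33\right) \left(-10\right) = 363 \left(-10\right) = -3630$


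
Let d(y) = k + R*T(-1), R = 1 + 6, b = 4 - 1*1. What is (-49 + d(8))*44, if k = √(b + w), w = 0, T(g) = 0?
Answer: -2156 + 44*√3 ≈ -2079.8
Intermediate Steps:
b = 3 (b = 4 - 1 = 3)
R = 7
k = √3 (k = √(3 + 0) = √3 ≈ 1.7320)
d(y) = √3 (d(y) = √3 + 7*0 = √3 + 0 = √3)
(-49 + d(8))*44 = (-49 + √3)*44 = -2156 + 44*√3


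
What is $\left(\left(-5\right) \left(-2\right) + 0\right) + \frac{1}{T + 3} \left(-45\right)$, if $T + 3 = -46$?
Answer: $\frac{505}{46} \approx 10.978$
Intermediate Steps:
$T = -49$ ($T = -3 - 46 = -49$)
$\left(\left(-5\right) \left(-2\right) + 0\right) + \frac{1}{T + 3} \left(-45\right) = \left(\left(-5\right) \left(-2\right) + 0\right) + \frac{1}{-49 + 3} \left(-45\right) = \left(10 + 0\right) + \frac{1}{-46} \left(-45\right) = 10 - - \frac{45}{46} = 10 + \frac{45}{46} = \frac{505}{46}$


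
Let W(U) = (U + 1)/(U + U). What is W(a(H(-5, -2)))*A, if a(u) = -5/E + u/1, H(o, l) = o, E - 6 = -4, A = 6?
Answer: 13/5 ≈ 2.6000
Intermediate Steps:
E = 2 (E = 6 - 4 = 2)
a(u) = -5/2 + u (a(u) = -5/2 + u/1 = -5*½ + u*1 = -5/2 + u)
W(U) = (1 + U)/(2*U) (W(U) = (1 + U)/((2*U)) = (1 + U)*(1/(2*U)) = (1 + U)/(2*U))
W(a(H(-5, -2)))*A = ((1 + (-5/2 - 5))/(2*(-5/2 - 5)))*6 = ((1 - 15/2)/(2*(-15/2)))*6 = ((½)*(-2/15)*(-13/2))*6 = (13/30)*6 = 13/5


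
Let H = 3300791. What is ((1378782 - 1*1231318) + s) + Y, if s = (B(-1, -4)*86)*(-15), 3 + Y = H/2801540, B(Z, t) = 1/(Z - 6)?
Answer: 413637474531/2801540 ≈ 1.4765e+5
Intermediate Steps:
B(Z, t) = 1/(-6 + Z)
Y = -5103829/2801540 (Y = -3 + 3300791/2801540 = -5103829/2801540 ≈ -1.8218)
s = 1290/7 (s = (86/(-6 - 1))*(-15) = (86/(-7))*(-15) = -⅐*86*(-15) = -86/7*(-15) = 1290/7 ≈ 184.29)
((1378782 - 1*1231318) + s) + Y = ((1378782 - 1*1231318) + 1290/7) - 5103829/2801540 = ((1378782 - 1231318) + 1290/7) - 5103829/2801540 = (147464 + 1290/7) - 5103829/2801540 = 1033538/7 - 5103829/2801540 = 413637474531/2801540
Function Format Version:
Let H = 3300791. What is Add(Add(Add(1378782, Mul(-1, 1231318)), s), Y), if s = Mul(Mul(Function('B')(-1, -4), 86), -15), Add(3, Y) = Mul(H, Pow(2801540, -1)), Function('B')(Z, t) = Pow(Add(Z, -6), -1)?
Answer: Rational(413637474531, 2801540) ≈ 1.4765e+5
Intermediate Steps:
Function('B')(Z, t) = Pow(Add(-6, Z), -1)
Y = Rational(-5103829, 2801540) (Y = Add(-3, Mul(3300791, Pow(2801540, -1))) = Add(-3, Mul(3300791, Rational(1, 2801540))) = Add(-3, Rational(3300791, 2801540)) = Rational(-5103829, 2801540) ≈ -1.8218)
s = Rational(1290, 7) (s = Mul(Mul(Pow(Add(-6, -1), -1), 86), -15) = Mul(Mul(Pow(-7, -1), 86), -15) = Mul(Mul(Rational(-1, 7), 86), -15) = Mul(Rational(-86, 7), -15) = Rational(1290, 7) ≈ 184.29)
Add(Add(Add(1378782, Mul(-1, 1231318)), s), Y) = Add(Add(Add(1378782, Mul(-1, 1231318)), Rational(1290, 7)), Rational(-5103829, 2801540)) = Add(Add(Add(1378782, -1231318), Rational(1290, 7)), Rational(-5103829, 2801540)) = Add(Add(147464, Rational(1290, 7)), Rational(-5103829, 2801540)) = Add(Rational(1033538, 7), Rational(-5103829, 2801540)) = Rational(413637474531, 2801540)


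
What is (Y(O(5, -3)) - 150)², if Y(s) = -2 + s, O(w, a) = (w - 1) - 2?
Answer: 22500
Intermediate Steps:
O(w, a) = -3 + w (O(w, a) = (-1 + w) - 2 = -3 + w)
(Y(O(5, -3)) - 150)² = ((-2 + (-3 + 5)) - 150)² = ((-2 + 2) - 150)² = (0 - 150)² = (-150)² = 22500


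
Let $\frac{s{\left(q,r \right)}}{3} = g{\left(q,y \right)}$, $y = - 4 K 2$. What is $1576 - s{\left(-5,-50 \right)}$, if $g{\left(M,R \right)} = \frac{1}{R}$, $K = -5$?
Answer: $\frac{63037}{40} \approx 1575.9$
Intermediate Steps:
$y = 40$ ($y = \left(-4\right) \left(-5\right) 2 = 20 \cdot 2 = 40$)
$s{\left(q,r \right)} = \frac{3}{40}$
$1576 - s{\left(-5,-50 \right)} = 1576 - \frac{3}{40} = \frac{63037}{40}$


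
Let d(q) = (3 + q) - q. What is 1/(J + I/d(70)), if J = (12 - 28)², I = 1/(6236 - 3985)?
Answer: 6753/1728769 ≈ 0.0039062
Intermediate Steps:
I = 1/2251 ≈ 0.00044425
d(q) = 3
J = 256 (J = (-16)² = 256)
1/(J + I/d(70)) = 1/(256 + (1/2251)/3) = 1/(256 + (1/2251)*(⅓)) = 1/(256 + 1/6753) = 1/(1728769/6753) = 6753/1728769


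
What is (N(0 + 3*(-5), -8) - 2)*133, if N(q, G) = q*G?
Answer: 15694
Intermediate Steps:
N(q, G) = G*q
(N(0 + 3*(-5), -8) - 2)*133 = (-8*(0 + 3*(-5)) - 2)*133 = (-8*(0 - 15) - 2)*133 = (-8*(-15) - 2)*133 = (120 - 2)*133 = 118*133 = 15694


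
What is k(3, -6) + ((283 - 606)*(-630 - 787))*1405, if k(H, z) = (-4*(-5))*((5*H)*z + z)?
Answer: 643053935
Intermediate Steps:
k(H, z) = 20*z + 100*H*z (k(H, z) = 20*(5*H*z + z) = 20*(z + 5*H*z) = 20*z + 100*H*z)
k(3, -6) + ((283 - 606)*(-630 - 787))*1405 = 20*(-6)*(1 + 5*3) + ((283 - 606)*(-630 - 787))*1405 = 20*(-6)*(1 + 15) - 323*(-1417)*1405 = 20*(-6)*16 + 457691*1405 = -1920 + 643055855 = 643053935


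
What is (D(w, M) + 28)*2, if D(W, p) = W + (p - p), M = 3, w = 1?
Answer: 58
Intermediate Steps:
D(W, p) = W (D(W, p) = W + 0 = W)
(D(w, M) + 28)*2 = (1 + 28)*2 = 29*2 = 58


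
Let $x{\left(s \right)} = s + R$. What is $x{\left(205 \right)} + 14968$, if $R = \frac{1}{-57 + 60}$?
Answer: $\frac{45520}{3} \approx 15173.0$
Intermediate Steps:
$R = \frac{1}{3} \approx 0.33333$
$x{\left(s \right)} = \frac{1}{3} + s$ ($x{\left(s \right)} = s + \frac{1}{3} = \frac{1}{3} + s$)
$x{\left(205 \right)} + 14968 = \left(\frac{1}{3} + 205\right) + 14968 = \frac{616}{3} + 14968 = \frac{45520}{3}$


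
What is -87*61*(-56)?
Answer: 297192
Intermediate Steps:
-87*61*(-56) = -5307*(-56) = 297192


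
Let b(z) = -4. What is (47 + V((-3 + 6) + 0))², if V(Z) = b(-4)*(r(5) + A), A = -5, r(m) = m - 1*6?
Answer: 5041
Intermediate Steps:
r(m) = -6 + m (r(m) = m - 6 = -6 + m)
V(Z) = 24 (V(Z) = -4*((-6 + 5) - 5) = -4*(-1 - 5) = -4*(-6) = 24)
(47 + V((-3 + 6) + 0))² = (47 + 24)² = 71² = 5041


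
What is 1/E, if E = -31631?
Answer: -1/31631 ≈ -3.1615e-5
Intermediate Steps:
1/E = 1/(-31631) = -1/31631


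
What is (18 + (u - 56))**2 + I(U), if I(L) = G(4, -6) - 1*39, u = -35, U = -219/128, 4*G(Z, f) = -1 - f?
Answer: 21165/4 ≈ 5291.3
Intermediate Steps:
G(Z, f) = -1/4 - f/4 (G(Z, f) = (-1 - f)/4 = -1/4 - f/4)
U = -219/128 (U = -219*1/128 = -219/128 ≈ -1.7109)
I(L) = -151/4 (I(L) = (-1/4 - 1/4*(-6)) - 1*39 = (-1/4 + 3/2) - 39 = 5/4 - 39 = -151/4)
(18 + (u - 56))**2 + I(U) = (18 + (-35 - 56))**2 - 151/4 = (18 - 91)**2 - 151/4 = (-73)**2 - 151/4 = 5329 - 151/4 = 21165/4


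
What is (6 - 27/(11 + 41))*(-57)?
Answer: -16245/52 ≈ -312.40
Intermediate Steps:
(6 - 27/(11 + 41))*(-57) = (6 - 27/52)*(-57) = (285/52)*(-57) = -16245/52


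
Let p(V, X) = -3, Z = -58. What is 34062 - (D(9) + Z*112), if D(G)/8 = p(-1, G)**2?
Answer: 40486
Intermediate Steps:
D(G) = 72 (D(G) = 8*(-3)**2 = 8*9 = 72)
34062 - (D(9) + Z*112) = 34062 - (72 - 58*112) = 34062 - (72 - 6496) = 34062 - 1*(-6424) = 34062 + 6424 = 40486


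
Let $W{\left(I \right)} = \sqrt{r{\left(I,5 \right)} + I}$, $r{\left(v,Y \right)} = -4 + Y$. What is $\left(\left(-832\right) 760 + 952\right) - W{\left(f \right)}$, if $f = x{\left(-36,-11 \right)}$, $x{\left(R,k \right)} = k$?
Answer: $-631368 - i \sqrt{10} \approx -6.3137 \cdot 10^{5} - 3.1623 i$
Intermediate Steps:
$f = -11$
$W{\left(I \right)} = \sqrt{1 + I}$ ($W{\left(I \right)} = \sqrt{\left(-4 + 5\right) + I} = \sqrt{1 + I}$)
$\left(\left(-832\right) 760 + 952\right) - W{\left(f \right)} = \left(\left(-832\right) 760 + 952\right) - \sqrt{1 - 11} = \left(-632320 + 952\right) - \sqrt{-10} = -631368 - i \sqrt{10}$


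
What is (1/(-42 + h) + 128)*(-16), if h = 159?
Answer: -239632/117 ≈ -2048.1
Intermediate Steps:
(1/(-42 + h) + 128)*(-16) = (1/(-42 + 159) + 128)*(-16) = (1/117 + 128)*(-16) = (14977/117)*(-16) = -239632/117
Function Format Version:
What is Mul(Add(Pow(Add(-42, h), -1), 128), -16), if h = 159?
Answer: Rational(-239632, 117) ≈ -2048.1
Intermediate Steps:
Mul(Add(Pow(Add(-42, h), -1), 128), -16) = Mul(Add(Pow(Add(-42, 159), -1), 128), -16) = Mul(Add(Pow(117, -1), 128), -16) = Mul(Add(Rational(1, 117), 128), -16) = Mul(Rational(14977, 117), -16) = Rational(-239632, 117)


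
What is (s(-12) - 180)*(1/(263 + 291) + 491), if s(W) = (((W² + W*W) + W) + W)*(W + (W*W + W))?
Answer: 4284236250/277 ≈ 1.5467e+7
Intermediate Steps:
s(W) = (W² + 2*W)*(2*W + 2*W²) (s(W) = (((W² + W²) + W) + W)*(W + (W² + W)) = ((2*W² + W) + W)*(W + (W + W²)) = ((W + 2*W²) + W)*(W² + 2*W) = (2*W + 2*W²)*(W² + 2*W) = (W² + 2*W)*(2*W + 2*W²))
(s(-12) - 180)*(1/(263 + 291) + 491) = (2*(-12)²*(2 + (-12)² + 3*(-12)) - 180)*(1/(263 + 291) + 491) = (2*144*(2 + 144 - 36) - 180)*(1/554 + 491) = (2*144*110 - 180)*(1/554 + 491) = (31680 - 180)*(272015/554) = 31500*(272015/554) = 4284236250/277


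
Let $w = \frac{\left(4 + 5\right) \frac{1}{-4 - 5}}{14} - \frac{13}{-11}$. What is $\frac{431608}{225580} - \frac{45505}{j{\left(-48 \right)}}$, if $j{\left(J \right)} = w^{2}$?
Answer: $- \frac{3203059787722}{86791905} \approx -36905.0$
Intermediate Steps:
$w = \frac{171}{154}$ ($w = \frac{9}{-9} \cdot \frac{1}{14} - - \frac{13}{11} = 9 \left(- \frac{1}{9}\right) \frac{1}{14} + \frac{13}{11} = \left(-1\right) \frac{1}{14} + \frac{13}{11} = - \frac{1}{14} + \frac{13}{11} = \frac{171}{154} \approx 1.1104$)
$j{\left(J \right)} = \frac{29241}{23716}$ ($j{\left(J \right)} = \left(\frac{171}{154}\right)^{2} = \frac{29241}{23716}$)
$\frac{431608}{225580} - \frac{45505}{j{\left(-48 \right)}} = \frac{431608}{225580} - \frac{45505}{\frac{29241}{23716}} = 431608 \cdot \frac{1}{225580} - \frac{56799820}{1539} = \frac{107902}{56395} - \frac{56799820}{1539} = - \frac{3203059787722}{86791905}$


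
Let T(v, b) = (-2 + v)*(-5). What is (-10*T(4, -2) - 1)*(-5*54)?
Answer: -26730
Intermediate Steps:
T(v, b) = 10 - 5*v
(-10*T(4, -2) - 1)*(-5*54) = (-10*(10 - 5*4) - 1)*(-5*54) = (-10*(10 - 20) - 1)*(-270) = (-10*(-10) - 1)*(-270) = (100 - 1)*(-270) = 99*(-270) = -26730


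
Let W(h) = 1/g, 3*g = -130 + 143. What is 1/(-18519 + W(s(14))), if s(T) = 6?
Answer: -13/240744 ≈ -5.3999e-5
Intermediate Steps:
g = 13/3 (g = (-130 + 143)/3 = (⅓)*13 = 13/3 ≈ 4.3333)
W(h) = 3/13 (W(h) = 1/(13/3) = 3/13)
1/(-18519 + W(s(14))) = 1/(-18519 + 3/13) = 1/(-240744/13) = -13/240744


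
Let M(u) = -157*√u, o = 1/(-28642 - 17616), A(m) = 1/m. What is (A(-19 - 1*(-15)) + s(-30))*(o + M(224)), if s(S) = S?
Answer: 121/185032 + 18997*√14 ≈ 71080.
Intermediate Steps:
o = -1/46258 (o = 1/(-46258) = -1/46258 ≈ -2.1618e-5)
(A(-19 - 1*(-15)) + s(-30))*(o + M(224)) = (1/(-19 - 1*(-15)) - 30)*(-1/46258 - 628*√14) = (1/(-19 + 15) - 30)*(-1/46258 - 628*√14) = (1/(-4) - 30)*(-1/46258 - 628*√14) = (-¼ - 30)*(-1/46258 - 628*√14) = -121*(-1/46258 - 628*√14)/4 = 121/185032 + 18997*√14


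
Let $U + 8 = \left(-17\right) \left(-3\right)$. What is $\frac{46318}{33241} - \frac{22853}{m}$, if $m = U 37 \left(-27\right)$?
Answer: $\frac{2749338899}{1427933637} \approx 1.9254$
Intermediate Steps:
$U = 43$ ($U = -8 - -51 = -8 + 51 = 43$)
$m = -42957$ ($m = 43 \cdot 37 \left(-27\right) = 1591 \left(-27\right) = -42957$)
$\frac{46318}{33241} - \frac{22853}{m} = \frac{46318}{33241} - \frac{22853}{-42957} = 46318 \cdot \frac{1}{33241} - - \frac{22853}{42957} = \frac{46318}{33241} + \frac{22853}{42957} = \frac{2749338899}{1427933637}$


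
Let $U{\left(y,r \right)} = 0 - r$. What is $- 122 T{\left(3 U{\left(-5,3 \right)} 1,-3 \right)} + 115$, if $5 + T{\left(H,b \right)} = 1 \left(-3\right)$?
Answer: $1091$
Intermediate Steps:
$U{\left(y,r \right)} = - r$
$T{\left(H,b \right)} = -8$ ($T{\left(H,b \right)} = -5 + 1 \left(-3\right) = -5 - 3 = -8$)
$- 122 T{\left(3 U{\left(-5,3 \right)} 1,-3 \right)} + 115 = \left(-122\right) \left(-8\right) + 115 = 976 + 115 = 1091$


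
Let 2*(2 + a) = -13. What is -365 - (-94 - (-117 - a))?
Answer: -759/2 ≈ -379.50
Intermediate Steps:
a = -17/2 (a = -2 + (½)*(-13) = -2 - 13/2 = -17/2 ≈ -8.5000)
-365 - (-94 - (-117 - a)) = -365 - (-94 - (-117 - 1*(-17/2))) = -365 - (-94 - (-117 + 17/2)) = -365 - (-94 - 1*(-217/2)) = -365 - (-94 + 217/2) = -365 - 1*29/2 = -365 - 29/2 = -759/2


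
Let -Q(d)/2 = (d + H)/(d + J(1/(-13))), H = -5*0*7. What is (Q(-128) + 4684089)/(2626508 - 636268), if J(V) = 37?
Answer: 426251843/181111840 ≈ 2.3535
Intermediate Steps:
H = 0 (H = 0*7 = 0)
Q(d) = -2*d/(37 + d) (Q(d) = -2*(d + 0)/(d + 37) = -2*d/(37 + d))
(Q(-128) + 4684089)/(2626508 - 636268) = (-2*(-128)/(37 - 128) + 4684089)/(2626508 - 636268) = (-2*(-128)/(-91) + 4684089)/1990240 = (-2*(-128)*(-1/91) + 4684089)*(1/1990240) = (-256/91 + 4684089)*(1/1990240) = (426251843/91)*(1/1990240) = 426251843/181111840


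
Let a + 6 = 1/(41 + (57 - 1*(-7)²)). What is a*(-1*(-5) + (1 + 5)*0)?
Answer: -1465/49 ≈ -29.898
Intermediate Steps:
a = -293/49 (a = -6 + 1/(41 + (57 - 1*(-7)²)) = -6 + 1/(41 + (57 - 1*49)) = -6 + 1/(41 + (57 - 49)) = -6 + 1/(41 + 8) = -6 + 1/49 = -293/49 ≈ -5.9796)
a*(-1*(-5) + (1 + 5)*0) = -293*(-1*(-5) + (1 + 5)*0)/49 = -293*(5 + 6*0)/49 = -293*(5 + 0)/49 = -293/49*5 = -1465/49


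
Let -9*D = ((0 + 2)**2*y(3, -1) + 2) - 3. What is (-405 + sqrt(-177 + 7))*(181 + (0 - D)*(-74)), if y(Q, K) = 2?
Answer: -49995 + 1111*I*sqrt(170)/9 ≈ -49995.0 + 1609.5*I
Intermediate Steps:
D = -7/9 (D = -(((0 + 2)**2*2 + 2) - 3)/9 = -((2**2*2 + 2) - 3)/9 = -((4*2 + 2) - 3)/9 = -((8 + 2) - 3)/9 = -(10 - 3)/9 = -1/9*7 = -7/9 ≈ -0.77778)
(-405 + sqrt(-177 + 7))*(181 + (0 - D)*(-74)) = (-405 + sqrt(-177 + 7))*(181 + (0 - 1*(-7/9))*(-74)) = (-405 + sqrt(-170))*(181 + (0 + 7/9)*(-74)) = (-405 + I*sqrt(170))*(181 + (7/9)*(-74)) = (-405 + I*sqrt(170))*(181 - 518/9) = (-405 + I*sqrt(170))*(1111/9) = -49995 + 1111*I*sqrt(170)/9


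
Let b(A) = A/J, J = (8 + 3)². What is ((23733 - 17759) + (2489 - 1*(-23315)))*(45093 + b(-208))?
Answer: 173382198010/121 ≈ 1.4329e+9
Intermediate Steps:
J = 121 (J = 11² = 121)
b(A) = A/121
((23733 - 17759) + (2489 - 1*(-23315)))*(45093 + b(-208)) = ((23733 - 17759) + (2489 - 1*(-23315)))*(45093 + (1/121)*(-208)) = (5974 + (2489 + 23315))*(45093 - 208/121) = (5974 + 25804)*(5456045/121) = 31778*(5456045/121) = 173382198010/121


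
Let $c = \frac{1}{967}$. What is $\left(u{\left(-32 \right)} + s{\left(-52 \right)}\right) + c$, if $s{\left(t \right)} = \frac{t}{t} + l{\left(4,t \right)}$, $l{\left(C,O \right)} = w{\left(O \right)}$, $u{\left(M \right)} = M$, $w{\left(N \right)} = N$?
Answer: $- \frac{80260}{967} \approx -82.999$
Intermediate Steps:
$c = \frac{1}{967} \approx 0.0010341$
$l{\left(C,O \right)} = O$
$s{\left(t \right)} = 1 + t$ ($s{\left(t \right)} = \frac{t}{t} + t = 1 + t$)
$\left(u{\left(-32 \right)} + s{\left(-52 \right)}\right) + c = \left(-32 + \left(1 - 52\right)\right) + \frac{1}{967} = \left(-32 - 51\right) + \frac{1}{967} = -83 + \frac{1}{967} = - \frac{80260}{967}$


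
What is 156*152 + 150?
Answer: 23862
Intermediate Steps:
156*152 + 150 = 23712 + 150 = 23862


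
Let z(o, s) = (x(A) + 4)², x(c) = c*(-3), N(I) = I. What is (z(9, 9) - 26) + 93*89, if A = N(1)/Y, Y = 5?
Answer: 206564/25 ≈ 8262.6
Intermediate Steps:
A = ⅕ (A = 1/5 = 1*(⅕) = ⅕ ≈ 0.20000)
x(c) = -3*c
z(o, s) = 289/25 (z(o, s) = (-3*⅕ + 4)² = (-⅗ + 4)² = (17/5)² = 289/25)
(z(9, 9) - 26) + 93*89 = (289/25 - 26) + 93*89 = -361/25 + 8277 = 206564/25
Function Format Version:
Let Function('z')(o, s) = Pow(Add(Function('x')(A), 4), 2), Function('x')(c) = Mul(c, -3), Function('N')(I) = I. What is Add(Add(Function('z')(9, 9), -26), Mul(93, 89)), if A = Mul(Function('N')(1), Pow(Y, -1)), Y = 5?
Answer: Rational(206564, 25) ≈ 8262.6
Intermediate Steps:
A = Rational(1, 5) (A = Mul(1, Pow(5, -1)) = Mul(1, Rational(1, 5)) = Rational(1, 5) ≈ 0.20000)
Function('x')(c) = Mul(-3, c)
Function('z')(o, s) = Rational(289, 25) (Function('z')(o, s) = Pow(Add(Mul(-3, Rational(1, 5)), 4), 2) = Pow(Add(Rational(-3, 5), 4), 2) = Pow(Rational(17, 5), 2) = Rational(289, 25))
Add(Add(Function('z')(9, 9), -26), Mul(93, 89)) = Add(Add(Rational(289, 25), -26), Mul(93, 89)) = Add(Rational(-361, 25), 8277) = Rational(206564, 25)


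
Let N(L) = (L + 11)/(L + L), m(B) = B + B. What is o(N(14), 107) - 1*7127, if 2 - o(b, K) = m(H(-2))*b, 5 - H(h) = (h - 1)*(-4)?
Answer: -14225/2 ≈ -7112.5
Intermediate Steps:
H(h) = 1 + 4*h (H(h) = 5 - (h - 1)*(-4) = 5 - (-1 + h)*(-4) = 5 - (4 - 4*h) = 5 + (-4 + 4*h) = 1 + 4*h)
m(B) = 2*B
N(L) = (11 + L)/(2*L) (N(L) = (11 + L)/((2*L)) = (11 + L)*(1/(2*L)) = (11 + L)/(2*L))
o(b, K) = 2 + 14*b (o(b, K) = 2 - 2*(1 + 4*(-2))*b = 2 - 2*(1 - 8)*b = 2 - 2*(-7)*b = 2 - (-14)*b = 2 + 14*b)
o(N(14), 107) - 1*7127 = (2 + 14*((½)*(11 + 14)/14)) - 1*7127 = (2 + 14*((½)*(1/14)*25)) - 7127 = (2 + 14*(25/28)) - 7127 = (2 + 25/2) - 7127 = 29/2 - 7127 = -14225/2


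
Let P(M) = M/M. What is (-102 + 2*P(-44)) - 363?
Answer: -463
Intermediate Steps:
P(M) = 1
(-102 + 2*P(-44)) - 363 = (-102 + 2*1) - 363 = (-102 + 2) - 363 = -100 - 363 = -463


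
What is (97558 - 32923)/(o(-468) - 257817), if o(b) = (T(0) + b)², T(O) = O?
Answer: -21545/12931 ≈ -1.6662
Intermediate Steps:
o(b) = b² (o(b) = (0 + b)² = b²)
(97558 - 32923)/(o(-468) - 257817) = (97558 - 32923)/((-468)² - 257817) = 64635/(219024 - 257817) = 64635/(-38793) = 64635*(-1/38793) = -21545/12931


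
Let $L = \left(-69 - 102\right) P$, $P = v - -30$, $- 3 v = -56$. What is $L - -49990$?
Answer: $41668$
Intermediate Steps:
$v = \frac{56}{3}$ ($v = \left(- \frac{1}{3}\right) \left(-56\right) = \frac{56}{3} \approx 18.667$)
$P = \frac{146}{3}$ ($P = \frac{56}{3} - -30 = \frac{56}{3} + 30 = \frac{146}{3} \approx 48.667$)
$L = -8322$ ($L = \left(-69 - 102\right) \frac{146}{3} = \left(-171\right) \frac{146}{3} = -8322$)
$L - -49990 = -8322 - -49990 = -8322 + 49990 = 41668$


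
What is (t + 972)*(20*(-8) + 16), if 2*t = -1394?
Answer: -39600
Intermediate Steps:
t = -697 (t = (½)*(-1394) = -697)
(t + 972)*(20*(-8) + 16) = (-697 + 972)*(20*(-8) + 16) = 275*(-160 + 16) = 275*(-144) = -39600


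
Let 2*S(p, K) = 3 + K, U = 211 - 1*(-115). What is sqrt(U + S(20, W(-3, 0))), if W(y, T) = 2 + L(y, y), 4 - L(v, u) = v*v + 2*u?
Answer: sqrt(329) ≈ 18.138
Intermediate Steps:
U = 326 (U = 211 + 115 = 326)
L(v, u) = 4 - v**2 - 2*u (L(v, u) = 4 - (v*v + 2*u) = 4 - (v**2 + 2*u) = 4 + (-v**2 - 2*u) = 4 - v**2 - 2*u)
W(y, T) = 6 - y**2 - 2*y (W(y, T) = 2 + (4 - y**2 - 2*y) = 6 - y**2 - 2*y)
S(p, K) = 3/2 + K/2 (S(p, K) = (3 + K)/2 = 3/2 + K/2)
sqrt(U + S(20, W(-3, 0))) = sqrt(326 + (3/2 + (6 - 1*(-3)**2 - 2*(-3))/2)) = sqrt(326 + (3/2 + (6 - 1*9 + 6)/2)) = sqrt(326 + (3/2 + (6 - 9 + 6)/2)) = sqrt(326 + (3/2 + (1/2)*3)) = sqrt(326 + (3/2 + 3/2)) = sqrt(326 + 3) = sqrt(329)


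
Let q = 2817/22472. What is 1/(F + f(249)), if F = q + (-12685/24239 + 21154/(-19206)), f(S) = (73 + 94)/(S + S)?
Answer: -434151640217592/505378316861653 ≈ -0.85906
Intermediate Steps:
f(S) = 167/(2*S) (f(S) = 167/((2*S)) = 167*(1/(2*S)) = 167/(2*S))
q = 2817/22472 (q = 2817*(1/22472) = 2817/22472 ≈ 0.12536)
F = -7842979767587/5230742653224 (F = 2817/22472 + (-12685/24239 + 21154/(-19206)) = 2817/22472 + (-12685*1/24239 + 21154*(-1/19206)) = 2817/22472 + (-12685/24239 - 10577/9603) = 2817/22472 - 378189958/232767117 = -7842979767587/5230742653224 ≈ -1.4994)
1/(F + f(249)) = 1/(-7842979767587/5230742653224 + (167/2)/249) = 1/(-7842979767587/5230742653224 + (167/2)*(1/249)) = 1/(-7842979767587/5230742653224 + 167/498) = 1/(-505378316861653/434151640217592) = -434151640217592/505378316861653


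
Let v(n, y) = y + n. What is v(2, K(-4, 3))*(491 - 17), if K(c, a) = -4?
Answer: -948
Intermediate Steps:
v(n, y) = n + y
v(2, K(-4, 3))*(491 - 17) = (2 - 4)*(491 - 17) = -2*474 = -948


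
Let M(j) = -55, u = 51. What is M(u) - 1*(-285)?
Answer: 230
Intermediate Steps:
M(u) - 1*(-285) = -55 - 1*(-285) = -55 + 285 = 230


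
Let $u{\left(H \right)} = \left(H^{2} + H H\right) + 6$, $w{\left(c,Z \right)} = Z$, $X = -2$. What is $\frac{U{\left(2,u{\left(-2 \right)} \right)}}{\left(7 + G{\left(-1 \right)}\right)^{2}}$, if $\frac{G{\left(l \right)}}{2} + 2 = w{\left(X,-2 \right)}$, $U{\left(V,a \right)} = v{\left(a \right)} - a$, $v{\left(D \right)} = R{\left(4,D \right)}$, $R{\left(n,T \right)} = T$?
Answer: $0$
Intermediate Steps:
$v{\left(D \right)} = D$
$u{\left(H \right)} = 6 + 2 H^{2}$ ($u{\left(H \right)} = \left(H^{2} + H^{2}\right) + 6 = 2 H^{2} + 6 = 6 + 2 H^{2}$)
$U{\left(V,a \right)} = 0$ ($U{\left(V,a \right)} = a - a = 0$)
$G{\left(l \right)} = -8$ ($G{\left(l \right)} = -4 + 2 \left(-2\right) = -4 - 4 = -8$)
$\frac{U{\left(2,u{\left(-2 \right)} \right)}}{\left(7 + G{\left(-1 \right)}\right)^{2}} = \frac{0}{\left(7 - 8\right)^{2}} = \frac{0}{\left(-1\right)^{2}} = \frac{0}{1} = 0 \cdot 1 = 0$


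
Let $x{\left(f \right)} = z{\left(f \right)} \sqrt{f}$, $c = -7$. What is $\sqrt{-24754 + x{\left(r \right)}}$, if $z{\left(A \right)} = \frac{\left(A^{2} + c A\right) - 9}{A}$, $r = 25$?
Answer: $\frac{i \sqrt{616645}}{5} \approx 157.05 i$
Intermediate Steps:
$z{\left(A \right)} = \frac{-9 + A^{2} - 7 A}{A}$ ($z{\left(A \right)} = \frac{\left(A^{2} - 7 A\right) - 9}{A} = \frac{-9 + A^{2} - 7 A}{A}$)
$x{\left(f \right)} = \sqrt{f} \left(-7 + f - \frac{9}{f}\right)$ ($x{\left(f \right)} = \left(-7 + f - \frac{9}{f}\right) \sqrt{f} = \sqrt{f} \left(-7 + f - \frac{9}{f}\right)$)
$\sqrt{-24754 + x{\left(r \right)}} = \sqrt{-24754 + \frac{-9 - 25 \left(7 - 25\right)}{5}} = \sqrt{-24754 + \frac{-9 - 25 \left(-18\right)}{5}} = \sqrt{-24754 + \frac{-9 + 450}{5}} = \sqrt{-24754 + \frac{1}{5} \cdot 441} = \sqrt{-24754 + \frac{441}{5}} = \sqrt{- \frac{123329}{5}} = \frac{i \sqrt{616645}}{5}$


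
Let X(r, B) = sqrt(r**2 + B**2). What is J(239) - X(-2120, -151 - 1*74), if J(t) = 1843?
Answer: 1843 - 5*sqrt(181801) ≈ -288.91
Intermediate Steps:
X(r, B) = sqrt(B**2 + r**2)
J(239) - X(-2120, -151 - 1*74) = 1843 - sqrt((-151 - 1*74)**2 + (-2120)**2) = 1843 - sqrt((-151 - 74)**2 + 4494400) = 1843 - sqrt((-225)**2 + 4494400) = 1843 - sqrt(50625 + 4494400) = 1843 - sqrt(4545025) = 1843 - 5*sqrt(181801)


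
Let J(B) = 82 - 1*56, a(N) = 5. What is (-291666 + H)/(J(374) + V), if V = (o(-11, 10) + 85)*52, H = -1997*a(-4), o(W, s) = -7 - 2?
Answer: -301651/3978 ≈ -75.830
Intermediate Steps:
o(W, s) = -9
H = -9985 (H = -1997*5 = -9985)
V = 3952 (V = (-9 + 85)*52 = 76*52 = 3952)
J(B) = 26 (J(B) = 82 - 56 = 26)
(-291666 + H)/(J(374) + V) = (-291666 - 9985)/(26 + 3952) = -301651/3978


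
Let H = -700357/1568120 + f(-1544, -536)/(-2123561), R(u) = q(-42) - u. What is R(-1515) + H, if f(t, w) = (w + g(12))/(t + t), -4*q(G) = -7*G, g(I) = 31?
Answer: 1852300342726938583/1285379411473520 ≈ 1441.1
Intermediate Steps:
q(G) = 7*G/4 (q(G) = -(-7)*G/4 = 7*G/4)
f(t, w) = (31 + w)/(2*t) (f(t, w) = (w + 31)/(t + t) = (31 + w)/((2*t)) = (31 + w)*(1/(2*t)) = (31 + w)/(2*t))
R(u) = -147/2 - u (R(u) = (7/4)*(-42) - u = -147/2 - u)
H = -574078912140497/1285379411473520 (H = -700357/1568120 + ((1/2)*(31 - 536)/(-1544))/(-2123561) = -700357*1/1568120 + ((1/2)*(-1/1544)*(-505))*(-1/2123561) = -700357/1568120 + (505/3088)*(-1/2123561) = -700357/1568120 - 505/6557556368 = -574078912140497/1285379411473520 ≈ -0.44662)
R(-1515) + H = (-147/2 - 1*(-1515)) - 574078912140497/1285379411473520 = (-147/2 + 1515) - 574078912140497/1285379411473520 = 2883/2 - 574078912140497/1285379411473520 = 1852300342726938583/1285379411473520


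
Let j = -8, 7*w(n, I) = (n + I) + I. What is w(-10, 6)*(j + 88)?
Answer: 160/7 ≈ 22.857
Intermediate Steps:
w(n, I) = n/7 + 2*I/7 (w(n, I) = ((n + I) + I)/7 = ((I + n) + I)/7 = (n + 2*I)/7 = n/7 + 2*I/7)
w(-10, 6)*(j + 88) = ((⅐)*(-10) + (2/7)*6)*(-8 + 88) = (-10/7 + 12/7)*80 = (2/7)*80 = 160/7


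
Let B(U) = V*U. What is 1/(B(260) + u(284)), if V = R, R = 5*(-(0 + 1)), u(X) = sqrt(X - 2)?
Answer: -650/844859 - sqrt(282)/1689718 ≈ -0.00077930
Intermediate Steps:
u(X) = sqrt(-2 + X)
R = -5 (R = 5*(-1*1) = 5*(-1) = -5)
V = -5
B(U) = -5*U
1/(B(260) + u(284)) = 1/(-5*260 + sqrt(-2 + 284)) = 1/(-1300 + sqrt(282))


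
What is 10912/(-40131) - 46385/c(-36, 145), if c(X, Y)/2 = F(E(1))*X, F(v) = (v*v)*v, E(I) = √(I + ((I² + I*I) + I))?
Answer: 206132347/2568384 ≈ 80.258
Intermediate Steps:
E(I) = √(2*I + 2*I²) (E(I) = √(I + ((I² + I²) + I)) = √(I + (2*I² + I)) = √(I + (I + 2*I²)) = √(2*I + 2*I²))
F(v) = v³ (F(v) = v²*v = v³)
c(X, Y) = 16*X (c(X, Y) = 2*((√2*√(1*(1 + 1)))³*X) = 2*((√2*√(1*2))³*X) = 2*((√2*√2)³*X) = 2*(2³*X) = 2*(8*X) = 16*X)
10912/(-40131) - 46385/c(-36, 145) = 10912/(-40131) - 46385/(16*(-36)) = 10912*(-1/40131) - 46385/(-576) = -10912/40131 - 46385*(-1/576) = -10912/40131 + 46385/576 = 206132347/2568384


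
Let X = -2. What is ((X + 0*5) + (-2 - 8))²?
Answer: 144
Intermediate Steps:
((X + 0*5) + (-2 - 8))² = ((-2 + 0*5) + (-2 - 8))² = ((-2 + 0) - 10)² = (-2 - 10)² = (-12)² = 144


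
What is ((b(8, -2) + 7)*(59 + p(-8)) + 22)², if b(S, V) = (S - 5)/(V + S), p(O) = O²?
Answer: 3568321/4 ≈ 8.9208e+5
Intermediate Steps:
b(S, V) = (-5 + S)/(S + V)
((b(8, -2) + 7)*(59 + p(-8)) + 22)² = (((-5 + 8)/(8 - 2) + 7)*(59 + (-8)²) + 22)² = ((3/6 + 7)*(59 + 64) + 22)² = (((⅙)*3 + 7)*123 + 22)² = ((½ + 7)*123 + 22)² = ((15/2)*123 + 22)² = (1845/2 + 22)² = (1889/2)² = 3568321/4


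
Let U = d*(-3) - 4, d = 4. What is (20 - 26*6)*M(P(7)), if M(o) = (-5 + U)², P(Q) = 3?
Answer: -59976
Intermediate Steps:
U = -16 (U = 4*(-3) - 4 = -12 - 4 = -16)
M(o) = 441 (M(o) = (-5 - 16)² = (-21)² = 441)
(20 - 26*6)*M(P(7)) = (20 - 26*6)*441 = (20 - 156)*441 = -136*441 = -59976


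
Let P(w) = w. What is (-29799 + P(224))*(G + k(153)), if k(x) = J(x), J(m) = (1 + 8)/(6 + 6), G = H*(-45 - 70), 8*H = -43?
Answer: -146425825/8 ≈ -1.8303e+7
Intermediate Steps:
H = -43/8 (H = (⅛)*(-43) = -43/8 ≈ -5.3750)
G = 4945/8 (G = -43*(-45 - 70)/8 = -43/8*(-115) = 4945/8 ≈ 618.13)
J(m) = ¾ (J(m) = 9/12 = 9*(1/12) = ¾)
k(x) = ¾
(-29799 + P(224))*(G + k(153)) = (-29799 + 224)*(4945/8 + ¾) = -29575*4951/8 = -146425825/8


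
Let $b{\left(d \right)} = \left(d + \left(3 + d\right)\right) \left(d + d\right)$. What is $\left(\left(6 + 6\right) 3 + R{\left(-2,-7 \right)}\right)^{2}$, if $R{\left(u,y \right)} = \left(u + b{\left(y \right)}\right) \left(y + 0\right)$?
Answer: $1056784$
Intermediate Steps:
$b{\left(d \right)} = 2 d \left(3 + 2 d\right)$ ($b{\left(d \right)} = \left(3 + 2 d\right) 2 d = 2 d \left(3 + 2 d\right)$)
$R{\left(u,y \right)} = y \left(u + 2 y \left(3 + 2 y\right)\right)$ ($R{\left(u,y \right)} = \left(u + 2 y \left(3 + 2 y\right)\right) \left(y + 0\right) = \left(u + 2 y \left(3 + 2 y\right)\right) y = y \left(u + 2 y \left(3 + 2 y\right)\right)$)
$\left(\left(6 + 6\right) 3 + R{\left(-2,-7 \right)}\right)^{2} = \left(\left(6 + 6\right) 3 - 7 \left(-2 + 2 \left(-7\right) \left(3 + 2 \left(-7\right)\right)\right)\right)^{2} = \left(12 \cdot 3 - 7 \left(-2 + 2 \left(-7\right) \left(3 - 14\right)\right)\right)^{2} = \left(36 - 7 \left(-2 + 2 \left(-7\right) \left(-11\right)\right)\right)^{2} = \left(36 - 7 \left(-2 + 154\right)\right)^{2} = \left(36 - 1064\right)^{2} = \left(-1028\right)^{2} = 1056784$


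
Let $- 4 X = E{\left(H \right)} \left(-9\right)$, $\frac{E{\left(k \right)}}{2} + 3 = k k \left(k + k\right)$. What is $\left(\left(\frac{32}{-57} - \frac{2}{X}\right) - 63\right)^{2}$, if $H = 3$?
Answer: $\frac{307353816025}{76055841} \approx 4041.2$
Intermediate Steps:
$E{\left(k \right)} = -6 + 4 k^{3}$ ($E{\left(k \right)} = -6 + 2 k k \left(k + k\right) = -6 + 2 k^{2} \cdot 2 k = -6 + 2 \cdot 2 k^{3} = -6 + 4 k^{3}$)
$X = \frac{459}{2}$ ($X = - \frac{\left(-6 + 4 \cdot 3^{3}\right) \left(-9\right)}{4} = - \frac{\left(-6 + 4 \cdot 27\right) \left(-9\right)}{4} = - \frac{\left(-6 + 108\right) \left(-9\right)}{4} = - \frac{102 \left(-9\right)}{4} = \left(- \frac{1}{4}\right) \left(-918\right) = \frac{459}{2} \approx 229.5$)
$\left(\left(\frac{32}{-57} - \frac{2}{X}\right) - 63\right)^{2} = \left(\left(\frac{32}{-57} - \frac{2}{\frac{459}{2}}\right) - 63\right)^{2} = \left(\left(32 \left(- \frac{1}{57}\right) - \frac{4}{459}\right) - 63\right)^{2} = \left(\left(- \frac{32}{57} - \frac{4}{459}\right) - 63\right)^{2} = \left(- \frac{4972}{8721} - 63\right)^{2} = \left(- \frac{554395}{8721}\right)^{2} = \frac{307353816025}{76055841}$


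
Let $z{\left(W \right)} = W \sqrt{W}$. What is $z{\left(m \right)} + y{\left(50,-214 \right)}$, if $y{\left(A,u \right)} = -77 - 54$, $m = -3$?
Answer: $-131 - 3 i \sqrt{3} \approx -131.0 - 5.1962 i$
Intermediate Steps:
$y{\left(A,u \right)} = -131$ ($y{\left(A,u \right)} = -77 - 54 = -131$)
$z{\left(W \right)} = W^{\frac{3}{2}}$
$z{\left(m \right)} + y{\left(50,-214 \right)} = \left(-3\right)^{\frac{3}{2}} - 131 = - 3 i \sqrt{3} - 131 = -131 - 3 i \sqrt{3}$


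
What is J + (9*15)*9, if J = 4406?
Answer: 5621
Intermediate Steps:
J + (9*15)*9 = 4406 + (9*15)*9 = 4406 + 135*9 = 4406 + 1215 = 5621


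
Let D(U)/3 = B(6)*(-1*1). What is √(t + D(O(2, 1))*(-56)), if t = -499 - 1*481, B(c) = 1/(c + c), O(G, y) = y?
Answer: I*√966 ≈ 31.081*I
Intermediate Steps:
B(c) = 1/(2*c)
t = -980 (t = -499 - 481 = -980)
D(U) = -¼ (D(U) = 3*(((½)/6)*(-1*1)) = 3*(((½)*(⅙))*(-1)) = 3*((1/12)*(-1)) = 3*(-1/12) = -¼)
√(t + D(O(2, 1))*(-56)) = √(-980 - ¼*(-56)) = √(-980 + 14) = √(-966) = I*√966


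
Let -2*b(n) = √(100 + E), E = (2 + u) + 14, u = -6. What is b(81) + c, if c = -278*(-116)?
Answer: 32248 - √110/2 ≈ 32243.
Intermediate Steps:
E = 10 (E = (2 - 6) + 14 = -4 + 14 = 10)
b(n) = -√110/2 (b(n) = -√(100 + 10)/2 = -√110/2)
c = 32248
b(81) + c = -√110/2 + 32248 = 32248 - √110/2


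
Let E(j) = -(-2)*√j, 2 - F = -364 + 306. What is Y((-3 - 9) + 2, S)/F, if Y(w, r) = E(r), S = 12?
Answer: √3/15 ≈ 0.11547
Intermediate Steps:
F = 60 (F = 2 - (-364 + 306) = 2 - 1*(-58) = 2 + 58 = 60)
E(j) = 2*√j
Y(w, r) = 2*√r
Y((-3 - 9) + 2, S)/F = (2*√12)/60 = (2*(2*√3))*(1/60) = (4*√3)*(1/60) = √3/15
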